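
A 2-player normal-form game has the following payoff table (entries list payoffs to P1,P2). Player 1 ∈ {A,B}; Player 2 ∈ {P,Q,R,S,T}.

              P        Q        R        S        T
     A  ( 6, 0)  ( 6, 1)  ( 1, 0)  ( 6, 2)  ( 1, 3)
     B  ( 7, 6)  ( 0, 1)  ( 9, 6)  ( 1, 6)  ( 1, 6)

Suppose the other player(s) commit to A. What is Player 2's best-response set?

u_2(P vs A) = 0
u_2(Q vs A) = 1
u_2(R vs A) = 0
u_2(S vs A) = 2
u_2(T vs A) = 3
max payoff 3 at {T}

argmax u_2 = {T}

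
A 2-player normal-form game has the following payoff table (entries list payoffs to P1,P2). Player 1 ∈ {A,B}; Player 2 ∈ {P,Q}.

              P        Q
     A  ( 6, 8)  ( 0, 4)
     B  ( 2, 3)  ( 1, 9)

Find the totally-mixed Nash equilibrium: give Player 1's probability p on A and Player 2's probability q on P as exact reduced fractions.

P1 indiff ⇒ q·6+(1-q)·0 = q·2+(1-q)·1 ⇒ q(4) = (1-q)(1) ⇒ q = 1/5
P2 indiff ⇒ p·8+(1-p)·3 = p·4+(1-p)·9 ⇒ p(4) = (1-p)(6) ⇒ p = 3/5

p=3/5, q=1/5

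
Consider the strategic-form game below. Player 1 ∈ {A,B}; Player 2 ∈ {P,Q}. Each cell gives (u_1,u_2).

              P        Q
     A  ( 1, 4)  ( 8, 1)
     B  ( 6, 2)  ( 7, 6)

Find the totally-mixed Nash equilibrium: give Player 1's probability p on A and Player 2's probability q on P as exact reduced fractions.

P1 indiff ⇒ q·1+(1-q)·8 = q·6+(1-q)·7 ⇒ q(-5) = (1-q)(-1) ⇒ q = 1/6
P2 indiff ⇒ p·4+(1-p)·2 = p·1+(1-p)·6 ⇒ p(3) = (1-p)(4) ⇒ p = 4/7

p=4/7, q=1/6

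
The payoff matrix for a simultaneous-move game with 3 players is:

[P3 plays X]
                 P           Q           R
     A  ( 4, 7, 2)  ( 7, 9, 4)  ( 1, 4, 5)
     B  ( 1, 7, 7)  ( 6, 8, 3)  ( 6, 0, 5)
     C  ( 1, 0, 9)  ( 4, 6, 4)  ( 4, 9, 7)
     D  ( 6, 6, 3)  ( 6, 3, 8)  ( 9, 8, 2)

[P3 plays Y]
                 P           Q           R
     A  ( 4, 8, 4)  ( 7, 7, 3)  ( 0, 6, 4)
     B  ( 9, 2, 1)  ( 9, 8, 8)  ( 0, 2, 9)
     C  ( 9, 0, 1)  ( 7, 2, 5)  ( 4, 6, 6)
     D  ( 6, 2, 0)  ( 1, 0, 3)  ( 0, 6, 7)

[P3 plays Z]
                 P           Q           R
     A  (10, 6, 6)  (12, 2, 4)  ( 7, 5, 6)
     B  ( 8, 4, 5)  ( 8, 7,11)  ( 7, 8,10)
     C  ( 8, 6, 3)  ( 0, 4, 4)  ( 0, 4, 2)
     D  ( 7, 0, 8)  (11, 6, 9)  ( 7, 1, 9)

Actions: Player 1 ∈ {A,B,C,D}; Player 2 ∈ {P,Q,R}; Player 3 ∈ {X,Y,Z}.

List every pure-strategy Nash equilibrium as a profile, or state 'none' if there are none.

NE set: (A,P,Z), (A,Q,X), (B,R,Z)

(A,P,X): not NE [P1→D gives 6>4; P2→Q gives 9>7; P3→Z gives 6>2]
(A,P,Y): not NE [P1→C gives 9>4; P3→Z gives 6>4]
(A,P,Z): NE
(A,Q,X): NE
(A,Q,Y): not NE [P1→B gives 9>7; P2→P gives 8>7; P3→Z gives 4>3]
(A,Q,Z): not NE [P2→P gives 6>2]
(A,R,X): not NE [P1→D gives 9>1; P2→Q gives 9>4; P3→Z gives 6>5]
(A,R,Y): not NE [P1→C gives 4>0; P2→P gives 8>6; P3→Z gives 6>4]
(A,R,Z): not NE [P2→P gives 6>5]
(B,P,X): not NE [P1→D gives 6>1; P2→Q gives 8>7]
(B,P,Y): not NE [P2→Q gives 8>2; P3→X gives 7>1]
(B,P,Z): not NE [P1→A gives 10>8; P2→R gives 8>4; P3→X gives 7>5]
(B,Q,X): not NE [P1→A gives 7>6; P3→Z gives 11>3]
(B,Q,Y): not NE [P3→Z gives 11>8]
(B,Q,Z): not NE [P1→A gives 12>8; P2→R gives 8>7]
(B,R,X): not NE [P1→D gives 9>6; P2→Q gives 8>0; P3→Z gives 10>5]
(B,R,Y): not NE [P1→C gives 4>0; P2→Q gives 8>2; P3→Z gives 10>9]
(B,R,Z): NE
(C,P,X): not NE [P1→D gives 6>1; P2→R gives 9>0]
(C,P,Y): not NE [P2→R gives 6>0; P3→X gives 9>1]
(C,P,Z): not NE [P1→A gives 10>8; P3→X gives 9>3]
(C,Q,X): not NE [P1→A gives 7>4; P2→R gives 9>6; P3→Y gives 5>4]
(C,Q,Y): not NE [P1→B gives 9>7; P2→R gives 6>2]
(C,Q,Z): not NE [P1→A gives 12>0; P2→P gives 6>4; P3→Y gives 5>4]
(C,R,X): not NE [P1→D gives 9>4]
(C,R,Y): not NE [P3→X gives 7>6]
(C,R,Z): not NE [P1→D gives 7>0; P2→P gives 6>4; P3→X gives 7>2]
(D,P,X): not NE [P2→R gives 8>6; P3→Z gives 8>3]
(D,P,Y): not NE [P1→C gives 9>6; P2→R gives 6>2; P3→Z gives 8>0]
(D,P,Z): not NE [P1→A gives 10>7; P2→Q gives 6>0]
(D,Q,X): not NE [P1→A gives 7>6; P2→R gives 8>3; P3→Z gives 9>8]
(D,Q,Y): not NE [P1→B gives 9>1; P2→R gives 6>0; P3→Z gives 9>3]
(D,Q,Z): not NE [P1→A gives 12>11]
(D,R,X): not NE [P3→Z gives 9>2]
(D,R,Y): not NE [P1→C gives 4>0; P3→Z gives 9>7]
(D,R,Z): not NE [P2→Q gives 6>1]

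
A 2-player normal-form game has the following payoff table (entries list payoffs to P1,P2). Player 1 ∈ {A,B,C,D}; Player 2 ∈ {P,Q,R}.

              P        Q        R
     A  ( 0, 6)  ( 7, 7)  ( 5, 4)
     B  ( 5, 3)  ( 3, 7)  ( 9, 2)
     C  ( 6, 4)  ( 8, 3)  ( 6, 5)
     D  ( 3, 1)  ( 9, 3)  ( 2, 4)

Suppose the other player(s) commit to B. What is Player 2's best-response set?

argmax u_2 = {Q}

u_2(P vs B) = 3
u_2(Q vs B) = 7
u_2(R vs B) = 2
max payoff 7 at {Q}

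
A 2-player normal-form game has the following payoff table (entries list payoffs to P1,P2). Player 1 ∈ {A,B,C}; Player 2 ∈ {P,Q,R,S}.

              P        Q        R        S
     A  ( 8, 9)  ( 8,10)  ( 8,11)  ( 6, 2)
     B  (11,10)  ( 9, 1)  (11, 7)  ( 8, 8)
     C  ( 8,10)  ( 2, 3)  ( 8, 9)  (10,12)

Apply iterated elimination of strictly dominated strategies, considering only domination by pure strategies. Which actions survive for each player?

Survivors P1:{B,C} P2:{P,S}

P1 drop A (B beats it: P:11>8 Q:9>8 R:11>8 S:8>6)
P2 drop Q (P beats it: B:10>1 C:10>3)
P2 drop R (P beats it: B:10>7 C:10>9)
P1→{B,C} P2→{P,S}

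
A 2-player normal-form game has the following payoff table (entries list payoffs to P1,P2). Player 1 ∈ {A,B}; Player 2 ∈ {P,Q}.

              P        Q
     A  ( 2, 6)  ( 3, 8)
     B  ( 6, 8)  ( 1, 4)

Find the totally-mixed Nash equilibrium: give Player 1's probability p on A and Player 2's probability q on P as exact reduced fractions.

p=2/3, q=1/3

P1 indiff ⇒ q·2+(1-q)·3 = q·6+(1-q)·1 ⇒ q(-4) = (1-q)(-2) ⇒ q = 1/3
P2 indiff ⇒ p·6+(1-p)·8 = p·8+(1-p)·4 ⇒ p(-2) = (1-p)(-4) ⇒ p = 2/3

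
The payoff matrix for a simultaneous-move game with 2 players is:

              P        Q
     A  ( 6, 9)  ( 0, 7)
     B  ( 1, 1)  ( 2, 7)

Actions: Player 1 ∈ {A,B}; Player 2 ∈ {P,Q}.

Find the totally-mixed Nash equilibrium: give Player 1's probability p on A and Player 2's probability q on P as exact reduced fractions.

p=3/4, q=2/7

P1 indiff ⇒ q·6+(1-q)·0 = q·1+(1-q)·2 ⇒ q(5) = (1-q)(2) ⇒ q = 2/7
P2 indiff ⇒ p·9+(1-p)·1 = p·7+(1-p)·7 ⇒ p(2) = (1-p)(6) ⇒ p = 3/4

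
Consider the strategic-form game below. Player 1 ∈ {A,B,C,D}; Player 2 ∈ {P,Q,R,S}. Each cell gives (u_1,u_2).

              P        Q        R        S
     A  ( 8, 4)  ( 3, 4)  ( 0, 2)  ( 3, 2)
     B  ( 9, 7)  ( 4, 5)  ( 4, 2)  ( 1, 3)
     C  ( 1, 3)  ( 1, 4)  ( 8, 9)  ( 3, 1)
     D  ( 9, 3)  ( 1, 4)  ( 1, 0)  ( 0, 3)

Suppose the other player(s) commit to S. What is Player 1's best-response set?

u_1(A vs S) = 3
u_1(B vs S) = 1
u_1(C vs S) = 3
u_1(D vs S) = 0
max payoff 3 at {A,C}

P1 best: {A,C}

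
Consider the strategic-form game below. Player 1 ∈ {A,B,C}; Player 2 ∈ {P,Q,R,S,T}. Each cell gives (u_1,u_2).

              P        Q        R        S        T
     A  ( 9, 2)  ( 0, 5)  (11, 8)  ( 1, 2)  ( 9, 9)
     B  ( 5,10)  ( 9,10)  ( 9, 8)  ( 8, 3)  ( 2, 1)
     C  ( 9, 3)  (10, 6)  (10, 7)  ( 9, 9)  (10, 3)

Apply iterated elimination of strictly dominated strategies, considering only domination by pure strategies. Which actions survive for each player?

IESDS → P1:{A,C} P2:{R,S,T}

P1 drop B (C beats it: P:9>5 Q:10>9 R:10>9 S:9>8 T:10>2)
P2 drop P (Q beats it: A:5>2 C:6>3)
P2 drop Q (R beats it: A:8>5 C:7>6)
P1→{A,C} P2→{R,S,T}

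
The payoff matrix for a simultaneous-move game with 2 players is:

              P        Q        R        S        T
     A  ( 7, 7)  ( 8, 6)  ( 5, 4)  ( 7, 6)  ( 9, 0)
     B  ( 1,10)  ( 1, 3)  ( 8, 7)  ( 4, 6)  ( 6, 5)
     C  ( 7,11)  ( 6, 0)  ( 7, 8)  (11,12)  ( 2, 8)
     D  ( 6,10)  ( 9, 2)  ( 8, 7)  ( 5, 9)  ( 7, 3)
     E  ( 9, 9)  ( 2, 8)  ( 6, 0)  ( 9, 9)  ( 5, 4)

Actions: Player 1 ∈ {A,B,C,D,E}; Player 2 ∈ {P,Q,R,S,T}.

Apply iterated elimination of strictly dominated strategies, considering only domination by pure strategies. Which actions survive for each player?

Survivors P1:{C,E} P2:{P,S}

P2 drop Q (P beats it: A:7>6 B:10>3 C:11>0 D:10>2 E:9>8)
P2 drop R (P beats it: A:7>4 B:10>7 C:11>8 D:10>7 E:9>0)
P1 drop B (A beats it: P:7>1 S:7>4 T:9>6)
P1 drop D (A beats it: P:7>6 S:7>5 T:9>7)
P2 drop T (P beats it: A:7>0 C:11>8 E:9>4)
P1 drop A (E beats it: P:9>7 S:9>7)
P1→{C,E} P2→{P,S}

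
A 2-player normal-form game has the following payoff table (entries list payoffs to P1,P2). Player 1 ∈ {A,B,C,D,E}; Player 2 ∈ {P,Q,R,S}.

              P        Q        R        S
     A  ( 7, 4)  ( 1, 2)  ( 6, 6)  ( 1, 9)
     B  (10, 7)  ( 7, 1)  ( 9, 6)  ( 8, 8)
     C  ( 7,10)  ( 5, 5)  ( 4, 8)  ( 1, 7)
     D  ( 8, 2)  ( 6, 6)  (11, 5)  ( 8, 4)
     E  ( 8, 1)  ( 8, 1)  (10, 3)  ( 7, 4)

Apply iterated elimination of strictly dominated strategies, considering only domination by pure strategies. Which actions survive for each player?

IESDS → P1:{B,D,E} P2:{Q,R,S}

P1 drop A (B beats it: P:10>7 Q:7>1 R:9>6 S:8>1)
P1 drop C (B beats it: P:10>7 Q:7>5 R:9>4 S:8>1)
P2 drop P (S beats it: B:8>7 D:4>2 E:4>1)
P1→{B,D,E} P2→{Q,R,S}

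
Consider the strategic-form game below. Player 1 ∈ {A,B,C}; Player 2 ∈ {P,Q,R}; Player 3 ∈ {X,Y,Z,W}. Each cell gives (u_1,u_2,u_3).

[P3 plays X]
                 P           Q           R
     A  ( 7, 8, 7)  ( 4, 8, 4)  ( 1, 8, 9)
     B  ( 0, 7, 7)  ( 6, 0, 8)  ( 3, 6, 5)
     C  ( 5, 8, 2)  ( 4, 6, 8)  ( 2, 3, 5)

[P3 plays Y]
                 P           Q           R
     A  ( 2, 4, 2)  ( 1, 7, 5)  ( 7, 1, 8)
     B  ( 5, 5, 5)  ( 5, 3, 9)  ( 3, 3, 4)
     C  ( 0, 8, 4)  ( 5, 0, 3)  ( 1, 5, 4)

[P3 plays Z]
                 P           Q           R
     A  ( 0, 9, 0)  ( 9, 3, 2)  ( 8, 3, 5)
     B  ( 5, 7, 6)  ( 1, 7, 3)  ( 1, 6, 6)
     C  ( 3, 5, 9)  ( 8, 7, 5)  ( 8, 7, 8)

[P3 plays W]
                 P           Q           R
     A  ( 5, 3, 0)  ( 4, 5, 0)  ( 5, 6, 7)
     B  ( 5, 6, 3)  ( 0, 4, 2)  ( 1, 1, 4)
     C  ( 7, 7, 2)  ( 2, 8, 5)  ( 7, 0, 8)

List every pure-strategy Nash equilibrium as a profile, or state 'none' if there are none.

(A,P,X): NE
(A,P,Y): not NE [P1→B gives 5>2; P2→Q gives 7>4; P3→X gives 7>2]
(A,P,Z): not NE [P1→B gives 5>0; P3→X gives 7>0]
(A,P,W): not NE [P1→C gives 7>5; P2→R gives 6>3; P3→X gives 7>0]
(A,Q,X): not NE [P1→B gives 6>4; P3→Y gives 5>4]
(A,Q,Y): not NE [P1→C gives 5>1]
(A,Q,Z): not NE [P2→P gives 9>3; P3→Y gives 5>2]
(A,Q,W): not NE [P2→R gives 6>5; P3→Y gives 5>0]
(A,R,X): not NE [P1→B gives 3>1]
(A,R,Y): not NE [P2→Q gives 7>1; P3→X gives 9>8]
(A,R,Z): not NE [P2→P gives 9>3; P3→X gives 9>5]
(A,R,W): not NE [P1→C gives 7>5; P3→X gives 9>7]
(B,P,X): not NE [P1→A gives 7>0]
(B,P,Y): not NE [P3→X gives 7>5]
(B,P,Z): not NE [P3→X gives 7>6]
(B,P,W): not NE [P1→C gives 7>5; P3→X gives 7>3]
(B,Q,X): not NE [P2→P gives 7>0; P3→Y gives 9>8]
(B,Q,Y): not NE [P2→P gives 5>3]
(B,Q,Z): not NE [P1→A gives 9>1; P3→Y gives 9>3]
(B,Q,W): not NE [P1→A gives 4>0; P2→P gives 6>4; P3→Y gives 9>2]
(B,R,X): not NE [P2→P gives 7>6; P3→Z gives 6>5]
(B,R,Y): not NE [P1→A gives 7>3; P2→P gives 5>3; P3→Z gives 6>4]
(B,R,Z): not NE [P1→C gives 8>1; P2→Q gives 7>6]
(B,R,W): not NE [P1→C gives 7>1; P2→P gives 6>1; P3→Z gives 6>4]
(C,P,X): not NE [P1→A gives 7>5; P3→Z gives 9>2]
(C,P,Y): not NE [P1→B gives 5>0; P3→Z gives 9>4]
(C,P,Z): not NE [P1→B gives 5>3; P2→R gives 7>5]
(C,P,W): not NE [P2→Q gives 8>7; P3→Z gives 9>2]
(C,Q,X): not NE [P1→B gives 6>4; P2→P gives 8>6]
(C,Q,Y): not NE [P2→P gives 8>0; P3→X gives 8>3]
(C,Q,Z): not NE [P1→A gives 9>8; P3→X gives 8>5]
(C,Q,W): not NE [P1→A gives 4>2; P3→X gives 8>5]
(C,R,X): not NE [P1→B gives 3>2; P2→P gives 8>3; P3→W gives 8>5]
(C,R,Y): not NE [P1→A gives 7>1; P2→P gives 8>5; P3→W gives 8>4]
(C,R,Z): NE
(C,R,W): not NE [P2→Q gives 8>0]

Nash profiles: (A,P,X), (C,R,Z)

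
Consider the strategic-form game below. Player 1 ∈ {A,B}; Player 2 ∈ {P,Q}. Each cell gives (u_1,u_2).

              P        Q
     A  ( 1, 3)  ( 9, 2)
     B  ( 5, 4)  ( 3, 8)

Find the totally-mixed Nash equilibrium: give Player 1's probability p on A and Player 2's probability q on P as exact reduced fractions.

P1 indiff ⇒ q·1+(1-q)·9 = q·5+(1-q)·3 ⇒ q(-4) = (1-q)(-6) ⇒ q = 3/5
P2 indiff ⇒ p·3+(1-p)·4 = p·2+(1-p)·8 ⇒ p(1) = (1-p)(4) ⇒ p = 4/5

(p,q) = (4/5, 3/5)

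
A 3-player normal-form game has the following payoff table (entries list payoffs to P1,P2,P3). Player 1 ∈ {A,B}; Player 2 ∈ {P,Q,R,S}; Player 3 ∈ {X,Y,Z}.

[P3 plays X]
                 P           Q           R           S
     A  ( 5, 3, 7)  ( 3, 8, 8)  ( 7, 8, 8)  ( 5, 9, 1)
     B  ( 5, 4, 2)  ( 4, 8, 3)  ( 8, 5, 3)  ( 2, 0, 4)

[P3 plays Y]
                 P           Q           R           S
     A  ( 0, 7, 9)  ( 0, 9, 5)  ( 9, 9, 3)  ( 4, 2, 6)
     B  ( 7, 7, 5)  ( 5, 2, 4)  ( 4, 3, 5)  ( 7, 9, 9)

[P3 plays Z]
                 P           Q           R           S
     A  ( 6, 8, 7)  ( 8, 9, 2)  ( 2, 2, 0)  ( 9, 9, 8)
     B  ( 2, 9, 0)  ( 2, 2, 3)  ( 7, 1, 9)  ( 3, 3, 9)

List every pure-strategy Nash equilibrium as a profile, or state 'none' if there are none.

NE set: (A,S,Z), (B,S,Y)

(A,P,X): not NE [P2→S gives 9>3; P3→Y gives 9>7]
(A,P,Y): not NE [P1→B gives 7>0; P2→R gives 9>7]
(A,P,Z): not NE [P2→S gives 9>8; P3→Y gives 9>7]
(A,Q,X): not NE [P1→B gives 4>3; P2→S gives 9>8]
(A,Q,Y): not NE [P1→B gives 5>0; P3→X gives 8>5]
(A,Q,Z): not NE [P3→X gives 8>2]
(A,R,X): not NE [P1→B gives 8>7; P2→S gives 9>8]
(A,R,Y): not NE [P3→X gives 8>3]
(A,R,Z): not NE [P1→B gives 7>2; P2→S gives 9>2; P3→X gives 8>0]
(A,S,X): not NE [P3→Z gives 8>1]
(A,S,Y): not NE [P1→B gives 7>4; P2→R gives 9>2; P3→Z gives 8>6]
(A,S,Z): NE
(B,P,X): not NE [P2→Q gives 8>4; P3→Y gives 5>2]
(B,P,Y): not NE [P2→S gives 9>7]
(B,P,Z): not NE [P1→A gives 6>2; P3→Y gives 5>0]
(B,Q,X): not NE [P3→Y gives 4>3]
(B,Q,Y): not NE [P2→S gives 9>2]
(B,Q,Z): not NE [P1→A gives 8>2; P2→P gives 9>2; P3→Y gives 4>3]
(B,R,X): not NE [P2→Q gives 8>5; P3→Z gives 9>3]
(B,R,Y): not NE [P1→A gives 9>4; P2→S gives 9>3; P3→Z gives 9>5]
(B,R,Z): not NE [P2→P gives 9>1]
(B,S,X): not NE [P1→A gives 5>2; P2→Q gives 8>0; P3→Z gives 9>4]
(B,S,Y): NE
(B,S,Z): not NE [P1→A gives 9>3; P2→P gives 9>3]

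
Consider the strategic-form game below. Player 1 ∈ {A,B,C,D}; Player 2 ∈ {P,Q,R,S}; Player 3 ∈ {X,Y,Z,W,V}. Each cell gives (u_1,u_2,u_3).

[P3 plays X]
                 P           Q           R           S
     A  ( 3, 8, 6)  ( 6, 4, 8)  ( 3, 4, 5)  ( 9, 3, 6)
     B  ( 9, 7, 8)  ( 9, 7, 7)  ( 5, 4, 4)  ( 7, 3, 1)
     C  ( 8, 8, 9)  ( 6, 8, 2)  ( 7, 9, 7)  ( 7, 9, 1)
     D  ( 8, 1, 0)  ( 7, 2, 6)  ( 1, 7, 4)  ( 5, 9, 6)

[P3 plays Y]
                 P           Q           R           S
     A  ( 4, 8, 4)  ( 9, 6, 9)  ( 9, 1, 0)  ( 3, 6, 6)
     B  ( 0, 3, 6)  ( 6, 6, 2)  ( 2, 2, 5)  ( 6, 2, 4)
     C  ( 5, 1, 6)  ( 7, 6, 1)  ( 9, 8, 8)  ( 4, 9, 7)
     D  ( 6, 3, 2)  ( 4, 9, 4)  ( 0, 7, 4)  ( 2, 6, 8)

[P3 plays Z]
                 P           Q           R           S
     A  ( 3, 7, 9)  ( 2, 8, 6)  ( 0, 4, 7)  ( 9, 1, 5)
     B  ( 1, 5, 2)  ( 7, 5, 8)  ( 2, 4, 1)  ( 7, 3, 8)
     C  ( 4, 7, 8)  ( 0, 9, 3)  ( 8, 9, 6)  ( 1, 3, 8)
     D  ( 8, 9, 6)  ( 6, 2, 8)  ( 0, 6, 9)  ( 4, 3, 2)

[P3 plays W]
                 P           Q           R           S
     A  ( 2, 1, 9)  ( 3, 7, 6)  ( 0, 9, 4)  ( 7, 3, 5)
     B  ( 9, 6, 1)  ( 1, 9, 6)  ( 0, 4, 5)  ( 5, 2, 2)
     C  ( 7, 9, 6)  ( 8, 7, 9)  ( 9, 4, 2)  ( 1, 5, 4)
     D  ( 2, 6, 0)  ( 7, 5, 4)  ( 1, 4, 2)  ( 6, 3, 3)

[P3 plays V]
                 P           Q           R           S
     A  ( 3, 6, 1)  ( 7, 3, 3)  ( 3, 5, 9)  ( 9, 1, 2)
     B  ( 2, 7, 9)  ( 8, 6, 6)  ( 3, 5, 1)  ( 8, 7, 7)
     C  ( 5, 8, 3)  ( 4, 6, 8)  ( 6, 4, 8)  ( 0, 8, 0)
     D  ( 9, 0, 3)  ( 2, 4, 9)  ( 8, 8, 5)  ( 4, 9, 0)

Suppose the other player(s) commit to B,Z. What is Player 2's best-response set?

P2 best: {P,Q}

u_2(P vs B,Z) = 5
u_2(Q vs B,Z) = 5
u_2(R vs B,Z) = 4
u_2(S vs B,Z) = 3
max payoff 5 at {P,Q}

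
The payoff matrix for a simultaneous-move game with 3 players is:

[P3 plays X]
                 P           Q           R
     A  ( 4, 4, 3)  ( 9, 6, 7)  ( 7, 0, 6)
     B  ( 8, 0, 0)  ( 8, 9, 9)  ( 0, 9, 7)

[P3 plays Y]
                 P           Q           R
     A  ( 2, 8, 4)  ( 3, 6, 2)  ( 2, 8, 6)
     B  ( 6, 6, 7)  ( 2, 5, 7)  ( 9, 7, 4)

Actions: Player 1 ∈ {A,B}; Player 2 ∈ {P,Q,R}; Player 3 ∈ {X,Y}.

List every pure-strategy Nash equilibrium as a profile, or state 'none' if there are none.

NE set: (A,Q,X)

(A,P,X): not NE [P1→B gives 8>4; P2→Q gives 6>4; P3→Y gives 4>3]
(A,P,Y): not NE [P1→B gives 6>2]
(A,Q,X): NE
(A,Q,Y): not NE [P2→R gives 8>6; P3→X gives 7>2]
(A,R,X): not NE [P2→Q gives 6>0]
(A,R,Y): not NE [P1→B gives 9>2]
(B,P,X): not NE [P2→R gives 9>0; P3→Y gives 7>0]
(B,P,Y): not NE [P2→R gives 7>6]
(B,Q,X): not NE [P1→A gives 9>8]
(B,Q,Y): not NE [P1→A gives 3>2; P2→R gives 7>5; P3→X gives 9>7]
(B,R,X): not NE [P1→A gives 7>0]
(B,R,Y): not NE [P3→X gives 7>4]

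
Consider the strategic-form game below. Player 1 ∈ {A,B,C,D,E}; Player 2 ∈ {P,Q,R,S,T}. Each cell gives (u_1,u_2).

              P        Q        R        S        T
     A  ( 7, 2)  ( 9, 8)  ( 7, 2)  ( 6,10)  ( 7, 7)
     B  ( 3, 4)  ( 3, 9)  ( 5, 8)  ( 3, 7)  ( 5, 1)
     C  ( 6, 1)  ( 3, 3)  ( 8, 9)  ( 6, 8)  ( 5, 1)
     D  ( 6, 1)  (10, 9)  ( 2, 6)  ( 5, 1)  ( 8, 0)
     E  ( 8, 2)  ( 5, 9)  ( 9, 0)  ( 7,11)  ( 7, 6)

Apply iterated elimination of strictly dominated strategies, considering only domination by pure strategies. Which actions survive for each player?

IESDS → P1:{A,D,E} P2:{Q,S}

P1 drop B (A beats it: P:7>3 Q:9>3 R:7>5 S:6>3 T:7>5)
P1 drop C (E beats it: P:8>6 Q:5>3 R:9>8 S:7>6 T:7>5)
P2 drop P (Q beats it: A:8>2 D:9>1 E:9>2)
P2 drop R (Q beats it: A:8>2 D:9>6 E:9>0)
P2 drop T (Q beats it: A:8>7 D:9>0 E:9>6)
P1→{A,D,E} P2→{Q,S}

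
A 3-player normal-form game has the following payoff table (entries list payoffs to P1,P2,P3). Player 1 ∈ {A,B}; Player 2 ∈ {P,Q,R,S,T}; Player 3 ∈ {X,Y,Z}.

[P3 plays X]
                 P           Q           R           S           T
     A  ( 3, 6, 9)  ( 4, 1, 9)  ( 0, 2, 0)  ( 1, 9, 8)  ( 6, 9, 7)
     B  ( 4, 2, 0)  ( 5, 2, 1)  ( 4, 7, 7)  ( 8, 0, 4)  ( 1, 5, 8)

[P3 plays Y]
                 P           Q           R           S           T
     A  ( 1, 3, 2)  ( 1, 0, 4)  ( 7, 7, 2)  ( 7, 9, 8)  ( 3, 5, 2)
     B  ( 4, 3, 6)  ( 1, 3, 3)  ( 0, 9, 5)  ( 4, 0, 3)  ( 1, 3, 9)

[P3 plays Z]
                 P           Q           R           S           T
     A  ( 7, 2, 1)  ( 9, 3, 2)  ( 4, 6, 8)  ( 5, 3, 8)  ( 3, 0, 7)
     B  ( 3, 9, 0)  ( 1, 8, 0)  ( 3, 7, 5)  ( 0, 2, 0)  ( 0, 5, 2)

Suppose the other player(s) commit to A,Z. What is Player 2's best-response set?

argmax u_2 = {R}

u_2(P vs A,Z) = 2
u_2(Q vs A,Z) = 3
u_2(R vs A,Z) = 6
u_2(S vs A,Z) = 3
u_2(T vs A,Z) = 0
max payoff 6 at {R}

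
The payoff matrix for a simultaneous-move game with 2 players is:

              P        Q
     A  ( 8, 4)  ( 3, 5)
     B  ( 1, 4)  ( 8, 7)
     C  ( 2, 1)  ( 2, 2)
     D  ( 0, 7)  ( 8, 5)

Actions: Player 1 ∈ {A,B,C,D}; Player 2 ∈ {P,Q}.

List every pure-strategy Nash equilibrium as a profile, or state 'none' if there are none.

(A,P): not NE [P2→Q gives 5>4]
(A,Q): not NE [P1→D gives 8>3]
(B,P): not NE [P1→A gives 8>1; P2→Q gives 7>4]
(B,Q): NE
(C,P): not NE [P1→A gives 8>2; P2→Q gives 2>1]
(C,Q): not NE [P1→D gives 8>2]
(D,P): not NE [P1→A gives 8>0]
(D,Q): not NE [P2→P gives 7>5]

PSNE = {(B,Q)}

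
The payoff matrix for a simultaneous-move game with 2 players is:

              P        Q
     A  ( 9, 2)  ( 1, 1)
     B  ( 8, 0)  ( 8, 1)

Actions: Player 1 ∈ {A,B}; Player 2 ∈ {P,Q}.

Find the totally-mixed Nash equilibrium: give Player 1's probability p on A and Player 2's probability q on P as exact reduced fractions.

P1 indiff ⇒ q·9+(1-q)·1 = q·8+(1-q)·8 ⇒ q(1) = (1-q)(7) ⇒ q = 7/8
P2 indiff ⇒ p·2+(1-p)·0 = p·1+(1-p)·1 ⇒ p(1) = (1-p)(1) ⇒ p = 1/2

(p,q) = (1/2, 7/8)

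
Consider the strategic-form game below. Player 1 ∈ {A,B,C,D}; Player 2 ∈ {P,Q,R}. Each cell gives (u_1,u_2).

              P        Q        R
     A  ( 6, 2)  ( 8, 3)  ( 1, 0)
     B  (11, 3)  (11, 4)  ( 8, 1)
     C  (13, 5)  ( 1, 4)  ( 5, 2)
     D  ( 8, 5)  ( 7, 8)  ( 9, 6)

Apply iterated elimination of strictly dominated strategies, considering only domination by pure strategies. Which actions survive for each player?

Remaining: P1:{B,C} P2:{P,Q}

P1 drop A (B beats it: P:11>6 Q:11>8 R:8>1)
P2 drop R (Q beats it: B:4>1 C:4>2 D:8>6)
P1 drop D (B beats it: P:11>8 Q:11>7)
P1→{B,C} P2→{P,Q}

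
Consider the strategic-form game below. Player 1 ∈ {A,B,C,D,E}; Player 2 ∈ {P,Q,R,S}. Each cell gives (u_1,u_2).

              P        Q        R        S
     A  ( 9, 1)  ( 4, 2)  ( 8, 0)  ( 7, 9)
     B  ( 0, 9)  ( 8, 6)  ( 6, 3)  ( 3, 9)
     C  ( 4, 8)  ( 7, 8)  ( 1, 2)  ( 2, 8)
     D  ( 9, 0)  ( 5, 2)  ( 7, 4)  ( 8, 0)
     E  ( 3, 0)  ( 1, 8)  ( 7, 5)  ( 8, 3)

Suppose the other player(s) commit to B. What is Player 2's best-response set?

P2 best: {P,S}

u_2(P vs B) = 9
u_2(Q vs B) = 6
u_2(R vs B) = 3
u_2(S vs B) = 9
max payoff 9 at {P,S}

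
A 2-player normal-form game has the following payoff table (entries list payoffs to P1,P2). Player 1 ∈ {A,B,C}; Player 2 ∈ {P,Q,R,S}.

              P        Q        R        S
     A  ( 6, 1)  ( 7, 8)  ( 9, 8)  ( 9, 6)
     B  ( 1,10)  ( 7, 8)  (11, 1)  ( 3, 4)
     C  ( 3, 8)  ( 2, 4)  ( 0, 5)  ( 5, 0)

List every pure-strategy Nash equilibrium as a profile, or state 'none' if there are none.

(A,P): not NE [P2→R gives 8>1]
(A,Q): NE
(A,R): not NE [P1→B gives 11>9]
(A,S): not NE [P2→R gives 8>6]
(B,P): not NE [P1→A gives 6>1]
(B,Q): not NE [P2→P gives 10>8]
(B,R): not NE [P2→P gives 10>1]
(B,S): not NE [P1→A gives 9>3; P2→P gives 10>4]
(C,P): not NE [P1→A gives 6>3]
(C,Q): not NE [P1→B gives 7>2; P2→P gives 8>4]
(C,R): not NE [P1→B gives 11>0; P2→P gives 8>5]
(C,S): not NE [P1→A gives 9>5; P2→P gives 8>0]

NE set: (A,Q)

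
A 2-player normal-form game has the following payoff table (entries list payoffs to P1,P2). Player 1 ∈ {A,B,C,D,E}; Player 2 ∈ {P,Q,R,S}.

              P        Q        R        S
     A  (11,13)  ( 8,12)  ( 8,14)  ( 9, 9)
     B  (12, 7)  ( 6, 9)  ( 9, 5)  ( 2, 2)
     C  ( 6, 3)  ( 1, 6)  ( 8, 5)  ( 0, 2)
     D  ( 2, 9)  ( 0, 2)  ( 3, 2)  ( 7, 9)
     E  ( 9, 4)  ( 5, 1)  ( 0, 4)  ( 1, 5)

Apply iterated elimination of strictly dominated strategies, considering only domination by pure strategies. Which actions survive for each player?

IESDS → P1:{A,B} P2:{P,Q,R}

P1 drop C (B beats it: P:12>6 Q:6>1 R:9>8 S:2>0)
P1 drop D (A beats it: P:11>2 Q:8>0 R:8>3 S:9>7)
P1 drop E (A beats it: P:11>9 Q:8>5 R:8>0 S:9>1)
P2 drop S (P beats it: A:13>9 B:7>2)
P1→{A,B} P2→{P,Q,R}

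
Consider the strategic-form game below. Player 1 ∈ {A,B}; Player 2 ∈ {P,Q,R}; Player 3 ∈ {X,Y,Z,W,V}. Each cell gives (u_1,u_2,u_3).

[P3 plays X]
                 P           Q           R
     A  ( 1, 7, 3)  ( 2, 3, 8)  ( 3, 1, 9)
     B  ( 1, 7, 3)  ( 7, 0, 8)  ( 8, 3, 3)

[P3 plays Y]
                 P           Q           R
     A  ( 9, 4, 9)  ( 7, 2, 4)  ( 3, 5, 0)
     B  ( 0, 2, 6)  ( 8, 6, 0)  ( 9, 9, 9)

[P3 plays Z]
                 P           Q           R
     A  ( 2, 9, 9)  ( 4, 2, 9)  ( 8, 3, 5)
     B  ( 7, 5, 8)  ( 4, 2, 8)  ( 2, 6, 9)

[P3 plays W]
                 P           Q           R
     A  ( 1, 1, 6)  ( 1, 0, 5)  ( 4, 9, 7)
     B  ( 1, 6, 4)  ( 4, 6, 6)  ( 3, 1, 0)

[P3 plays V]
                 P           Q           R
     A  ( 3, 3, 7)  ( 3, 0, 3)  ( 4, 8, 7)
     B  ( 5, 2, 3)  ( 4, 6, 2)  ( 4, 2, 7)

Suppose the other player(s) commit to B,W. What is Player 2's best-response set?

u_2(P vs B,W) = 6
u_2(Q vs B,W) = 6
u_2(R vs B,W) = 1
max payoff 6 at {P,Q}

BR_2 = {P,Q}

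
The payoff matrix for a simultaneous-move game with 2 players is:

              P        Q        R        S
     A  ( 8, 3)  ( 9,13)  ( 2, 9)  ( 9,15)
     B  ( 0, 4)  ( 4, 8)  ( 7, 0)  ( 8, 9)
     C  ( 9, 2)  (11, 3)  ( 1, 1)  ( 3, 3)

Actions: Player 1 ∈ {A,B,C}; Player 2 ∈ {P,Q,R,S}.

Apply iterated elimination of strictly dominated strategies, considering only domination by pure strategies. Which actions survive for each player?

P2 drop P (Q beats it: A:13>3 B:8>4 C:3>2)
P2 drop R (Q beats it: A:13>9 B:8>0 C:3>1)
P1 drop B (A beats it: Q:9>4 S:9>8)
P1→{A,C} P2→{Q,S}

Survivors P1:{A,C} P2:{Q,S}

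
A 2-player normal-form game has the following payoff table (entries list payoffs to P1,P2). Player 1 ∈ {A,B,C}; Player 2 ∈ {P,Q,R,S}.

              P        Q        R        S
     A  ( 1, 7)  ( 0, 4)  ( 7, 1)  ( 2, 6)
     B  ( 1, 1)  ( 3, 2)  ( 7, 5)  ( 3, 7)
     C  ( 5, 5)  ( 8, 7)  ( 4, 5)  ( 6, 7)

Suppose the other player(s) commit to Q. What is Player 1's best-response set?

argmax u_1 = {C}

u_1(A vs Q) = 0
u_1(B vs Q) = 3
u_1(C vs Q) = 8
max payoff 8 at {C}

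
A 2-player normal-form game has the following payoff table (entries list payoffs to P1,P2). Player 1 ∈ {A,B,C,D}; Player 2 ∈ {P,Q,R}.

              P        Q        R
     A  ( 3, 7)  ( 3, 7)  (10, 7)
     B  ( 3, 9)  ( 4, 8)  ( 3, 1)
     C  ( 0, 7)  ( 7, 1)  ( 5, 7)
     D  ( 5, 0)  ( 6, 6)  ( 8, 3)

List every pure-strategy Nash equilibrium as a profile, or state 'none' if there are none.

Nash profiles: (A,R)

(A,P): not NE [P1→D gives 5>3]
(A,Q): not NE [P1→C gives 7>3]
(A,R): NE
(B,P): not NE [P1→D gives 5>3]
(B,Q): not NE [P1→C gives 7>4; P2→P gives 9>8]
(B,R): not NE [P1→A gives 10>3; P2→P gives 9>1]
(C,P): not NE [P1→D gives 5>0]
(C,Q): not NE [P2→R gives 7>1]
(C,R): not NE [P1→A gives 10>5]
(D,P): not NE [P2→Q gives 6>0]
(D,Q): not NE [P1→C gives 7>6]
(D,R): not NE [P1→A gives 10>8; P2→Q gives 6>3]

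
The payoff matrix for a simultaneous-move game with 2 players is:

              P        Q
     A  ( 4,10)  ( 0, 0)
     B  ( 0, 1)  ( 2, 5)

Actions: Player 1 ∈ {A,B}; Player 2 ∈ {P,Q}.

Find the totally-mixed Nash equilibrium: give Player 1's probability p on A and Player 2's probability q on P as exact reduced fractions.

(p,q) = (2/7, 1/3)

P1 indiff ⇒ q·4+(1-q)·0 = q·0+(1-q)·2 ⇒ q(4) = (1-q)(2) ⇒ q = 1/3
P2 indiff ⇒ p·10+(1-p)·1 = p·0+(1-p)·5 ⇒ p(10) = (1-p)(4) ⇒ p = 2/7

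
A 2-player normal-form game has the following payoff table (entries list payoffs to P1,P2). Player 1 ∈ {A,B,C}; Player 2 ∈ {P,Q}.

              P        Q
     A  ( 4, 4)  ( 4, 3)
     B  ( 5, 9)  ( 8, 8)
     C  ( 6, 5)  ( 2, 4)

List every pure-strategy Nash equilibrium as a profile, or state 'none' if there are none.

Nash profiles: (C,P)

(A,P): not NE [P1→C gives 6>4]
(A,Q): not NE [P1→B gives 8>4; P2→P gives 4>3]
(B,P): not NE [P1→C gives 6>5]
(B,Q): not NE [P2→P gives 9>8]
(C,P): NE
(C,Q): not NE [P1→B gives 8>2; P2→P gives 5>4]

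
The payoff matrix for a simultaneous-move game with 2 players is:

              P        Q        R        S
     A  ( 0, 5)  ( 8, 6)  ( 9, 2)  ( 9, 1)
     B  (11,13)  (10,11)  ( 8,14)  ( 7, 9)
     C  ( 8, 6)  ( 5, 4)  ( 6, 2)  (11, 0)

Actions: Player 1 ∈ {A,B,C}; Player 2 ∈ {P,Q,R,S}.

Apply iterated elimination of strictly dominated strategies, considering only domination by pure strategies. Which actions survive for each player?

P2 drop S (P beats it: A:5>1 B:13>9 C:6>0)
P1 drop C (B beats it: P:11>8 Q:10>5 R:8>6)
P1→{A,B} P2→{P,Q,R}

Remaining: P1:{A,B} P2:{P,Q,R}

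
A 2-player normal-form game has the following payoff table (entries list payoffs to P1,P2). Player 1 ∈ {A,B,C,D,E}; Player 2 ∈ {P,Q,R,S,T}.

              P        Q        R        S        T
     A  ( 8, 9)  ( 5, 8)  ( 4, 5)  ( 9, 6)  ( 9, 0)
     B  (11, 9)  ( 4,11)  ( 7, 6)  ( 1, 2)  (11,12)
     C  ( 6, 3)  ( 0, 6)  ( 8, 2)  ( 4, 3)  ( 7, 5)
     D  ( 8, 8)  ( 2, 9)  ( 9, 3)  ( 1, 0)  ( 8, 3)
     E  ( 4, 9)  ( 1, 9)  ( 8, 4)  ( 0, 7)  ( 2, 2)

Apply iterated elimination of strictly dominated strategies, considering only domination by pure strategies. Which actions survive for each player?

P1 drop E (D beats it: P:8>4 Q:2>1 R:9>8 S:1>0 T:8>2)
P2 drop R (P beats it: A:9>5 B:9>6 C:3>2 D:8>3)
P1 drop C (A beats it: P:8>6 Q:5>0 S:9>4 T:9>7)
P2 drop S (P beats it: A:9>6 B:9>2 D:8>0)
P1 drop D (B beats it: P:11>8 Q:4>2 T:11>8)
P1→{A,B} P2→{P,Q,T}

Survivors P1:{A,B} P2:{P,Q,T}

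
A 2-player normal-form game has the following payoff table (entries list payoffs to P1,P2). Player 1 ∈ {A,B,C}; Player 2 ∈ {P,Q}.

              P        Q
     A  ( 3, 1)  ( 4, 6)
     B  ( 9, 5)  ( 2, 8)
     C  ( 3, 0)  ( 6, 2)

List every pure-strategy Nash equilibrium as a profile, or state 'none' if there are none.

(A,P): not NE [P1→B gives 9>3; P2→Q gives 6>1]
(A,Q): not NE [P1→C gives 6>4]
(B,P): not NE [P2→Q gives 8>5]
(B,Q): not NE [P1→C gives 6>2]
(C,P): not NE [P1→B gives 9>3; P2→Q gives 2>0]
(C,Q): NE

Nash profiles: (C,Q)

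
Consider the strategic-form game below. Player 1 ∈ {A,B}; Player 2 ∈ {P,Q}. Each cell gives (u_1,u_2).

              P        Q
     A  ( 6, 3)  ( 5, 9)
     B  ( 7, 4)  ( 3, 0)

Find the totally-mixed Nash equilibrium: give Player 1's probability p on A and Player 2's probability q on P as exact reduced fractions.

P1 mixes 2/5 on A; P2 mixes 2/3 on P

P1 indiff ⇒ q·6+(1-q)·5 = q·7+(1-q)·3 ⇒ q(-1) = (1-q)(-2) ⇒ q = 2/3
P2 indiff ⇒ p·3+(1-p)·4 = p·9+(1-p)·0 ⇒ p(-6) = (1-p)(-4) ⇒ p = 2/5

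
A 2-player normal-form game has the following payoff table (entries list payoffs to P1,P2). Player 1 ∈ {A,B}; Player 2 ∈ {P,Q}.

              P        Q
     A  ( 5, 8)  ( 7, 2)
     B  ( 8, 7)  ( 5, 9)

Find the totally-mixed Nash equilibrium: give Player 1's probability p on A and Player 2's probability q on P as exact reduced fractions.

P1 indiff ⇒ q·5+(1-q)·7 = q·8+(1-q)·5 ⇒ q(-3) = (1-q)(-2) ⇒ q = 2/5
P2 indiff ⇒ p·8+(1-p)·7 = p·2+(1-p)·9 ⇒ p(6) = (1-p)(2) ⇒ p = 1/4

p=1/4, q=2/5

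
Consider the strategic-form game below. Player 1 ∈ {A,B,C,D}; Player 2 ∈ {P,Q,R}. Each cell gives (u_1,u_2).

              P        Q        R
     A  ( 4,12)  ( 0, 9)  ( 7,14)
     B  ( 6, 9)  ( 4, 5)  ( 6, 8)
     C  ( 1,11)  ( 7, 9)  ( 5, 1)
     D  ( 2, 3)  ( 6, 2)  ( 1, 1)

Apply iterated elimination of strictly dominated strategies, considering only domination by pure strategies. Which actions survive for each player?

P2 drop Q (P beats it: A:12>9 B:9>5 C:11>9 D:3>2)
P1 drop C (A beats it: P:4>1 R:7>5)
P1 drop D (A beats it: P:4>2 R:7>1)
P1→{A,B} P2→{P,R}

Survivors P1:{A,B} P2:{P,R}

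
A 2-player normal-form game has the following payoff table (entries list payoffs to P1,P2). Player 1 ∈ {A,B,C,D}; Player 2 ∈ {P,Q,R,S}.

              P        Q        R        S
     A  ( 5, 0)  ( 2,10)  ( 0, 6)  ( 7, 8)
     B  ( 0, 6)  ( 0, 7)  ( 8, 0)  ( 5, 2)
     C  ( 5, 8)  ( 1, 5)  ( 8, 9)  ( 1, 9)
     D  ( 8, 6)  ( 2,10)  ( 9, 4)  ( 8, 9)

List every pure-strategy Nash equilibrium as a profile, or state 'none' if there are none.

PSNE = {(A,Q), (D,Q)}

(A,P): not NE [P1→D gives 8>5; P2→Q gives 10>0]
(A,Q): NE
(A,R): not NE [P1→D gives 9>0; P2→Q gives 10>6]
(A,S): not NE [P1→D gives 8>7; P2→Q gives 10>8]
(B,P): not NE [P1→D gives 8>0; P2→Q gives 7>6]
(B,Q): not NE [P1→D gives 2>0]
(B,R): not NE [P1→D gives 9>8; P2→Q gives 7>0]
(B,S): not NE [P1→D gives 8>5; P2→Q gives 7>2]
(C,P): not NE [P1→D gives 8>5; P2→S gives 9>8]
(C,Q): not NE [P1→D gives 2>1; P2→S gives 9>5]
(C,R): not NE [P1→D gives 9>8]
(C,S): not NE [P1→D gives 8>1]
(D,P): not NE [P2→Q gives 10>6]
(D,Q): NE
(D,R): not NE [P2→Q gives 10>4]
(D,S): not NE [P2→Q gives 10>9]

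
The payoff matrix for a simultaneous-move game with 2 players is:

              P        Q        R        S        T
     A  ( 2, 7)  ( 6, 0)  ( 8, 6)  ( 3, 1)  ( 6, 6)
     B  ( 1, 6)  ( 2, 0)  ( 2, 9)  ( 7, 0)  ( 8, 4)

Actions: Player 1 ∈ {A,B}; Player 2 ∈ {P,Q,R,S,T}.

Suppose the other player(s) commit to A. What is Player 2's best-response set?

P2 best: {P}

u_2(P vs A) = 7
u_2(Q vs A) = 0
u_2(R vs A) = 6
u_2(S vs A) = 1
u_2(T vs A) = 6
max payoff 7 at {P}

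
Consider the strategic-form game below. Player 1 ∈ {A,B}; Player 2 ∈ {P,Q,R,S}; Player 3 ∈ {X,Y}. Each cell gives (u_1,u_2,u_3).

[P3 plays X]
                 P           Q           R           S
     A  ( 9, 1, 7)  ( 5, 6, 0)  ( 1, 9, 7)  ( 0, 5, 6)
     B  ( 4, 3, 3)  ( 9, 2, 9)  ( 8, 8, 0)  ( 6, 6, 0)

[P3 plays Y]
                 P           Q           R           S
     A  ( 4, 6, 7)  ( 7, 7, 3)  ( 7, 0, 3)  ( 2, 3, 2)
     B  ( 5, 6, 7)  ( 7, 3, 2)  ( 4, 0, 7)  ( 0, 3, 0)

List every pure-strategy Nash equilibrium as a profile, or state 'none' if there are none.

(A,P,X): not NE [P2→R gives 9>1]
(A,P,Y): not NE [P1→B gives 5>4; P2→Q gives 7>6]
(A,Q,X): not NE [P1→B gives 9>5; P2→R gives 9>6; P3→Y gives 3>0]
(A,Q,Y): NE
(A,R,X): not NE [P1→B gives 8>1]
(A,R,Y): not NE [P2→Q gives 7>0; P3→X gives 7>3]
(A,S,X): not NE [P1→B gives 6>0; P2→R gives 9>5]
(A,S,Y): not NE [P2→Q gives 7>3; P3→X gives 6>2]
(B,P,X): not NE [P1→A gives 9>4; P2→R gives 8>3; P3→Y gives 7>3]
(B,P,Y): NE
(B,Q,X): not NE [P2→R gives 8>2]
(B,Q,Y): not NE [P2→P gives 6>3; P3→X gives 9>2]
(B,R,X): not NE [P3→Y gives 7>0]
(B,R,Y): not NE [P1→A gives 7>4; P2→P gives 6>0]
(B,S,X): not NE [P2→R gives 8>6]
(B,S,Y): not NE [P1→A gives 2>0; P2→P gives 6>3]

PSNE = {(A,Q,Y), (B,P,Y)}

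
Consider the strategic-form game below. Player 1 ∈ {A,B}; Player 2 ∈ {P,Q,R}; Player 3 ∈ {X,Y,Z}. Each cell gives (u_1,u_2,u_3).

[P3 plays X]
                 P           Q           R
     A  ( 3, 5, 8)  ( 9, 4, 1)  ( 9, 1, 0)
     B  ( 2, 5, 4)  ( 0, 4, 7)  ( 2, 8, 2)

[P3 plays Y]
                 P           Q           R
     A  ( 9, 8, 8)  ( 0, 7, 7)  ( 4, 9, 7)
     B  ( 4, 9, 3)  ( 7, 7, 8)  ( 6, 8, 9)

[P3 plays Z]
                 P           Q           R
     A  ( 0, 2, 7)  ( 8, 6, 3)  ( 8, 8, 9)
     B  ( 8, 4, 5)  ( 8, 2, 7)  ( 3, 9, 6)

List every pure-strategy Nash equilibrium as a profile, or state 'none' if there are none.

(A,P,X): NE
(A,P,Y): not NE [P2→R gives 9>8]
(A,P,Z): not NE [P1→B gives 8>0; P2→R gives 8>2; P3→Y gives 8>7]
(A,Q,X): not NE [P2→P gives 5>4; P3→Y gives 7>1]
(A,Q,Y): not NE [P1→B gives 7>0; P2→R gives 9>7]
(A,Q,Z): not NE [P2→R gives 8>6; P3→Y gives 7>3]
(A,R,X): not NE [P2→P gives 5>1; P3→Z gives 9>0]
(A,R,Y): not NE [P1→B gives 6>4; P3→Z gives 9>7]
(A,R,Z): NE
(B,P,X): not NE [P1→A gives 3>2; P2→R gives 8>5; P3→Z gives 5>4]
(B,P,Y): not NE [P1→A gives 9>4; P3→Z gives 5>3]
(B,P,Z): not NE [P2→R gives 9>4]
(B,Q,X): not NE [P1→A gives 9>0; P2→R gives 8>4; P3→Y gives 8>7]
(B,Q,Y): not NE [P2→P gives 9>7]
(B,Q,Z): not NE [P2→R gives 9>2; P3→Y gives 8>7]
(B,R,X): not NE [P1→A gives 9>2; P3→Y gives 9>2]
(B,R,Y): not NE [P2→P gives 9>8]
(B,R,Z): not NE [P1→A gives 8>3; P3→Y gives 9>6]

Nash profiles: (A,P,X), (A,R,Z)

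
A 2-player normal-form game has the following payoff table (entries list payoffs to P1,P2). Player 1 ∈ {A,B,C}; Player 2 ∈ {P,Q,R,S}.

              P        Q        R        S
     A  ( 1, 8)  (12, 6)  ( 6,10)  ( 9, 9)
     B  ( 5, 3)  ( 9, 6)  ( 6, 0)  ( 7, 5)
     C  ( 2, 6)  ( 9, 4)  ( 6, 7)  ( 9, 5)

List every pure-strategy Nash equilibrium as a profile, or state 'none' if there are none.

(A,P): not NE [P1→B gives 5>1; P2→R gives 10>8]
(A,Q): not NE [P2→R gives 10>6]
(A,R): NE
(A,S): not NE [P2→R gives 10>9]
(B,P): not NE [P2→Q gives 6>3]
(B,Q): not NE [P1→A gives 12>9]
(B,R): not NE [P2→Q gives 6>0]
(B,S): not NE [P1→C gives 9>7; P2→Q gives 6>5]
(C,P): not NE [P1→B gives 5>2; P2→R gives 7>6]
(C,Q): not NE [P1→A gives 12>9; P2→R gives 7>4]
(C,R): NE
(C,S): not NE [P2→R gives 7>5]

PSNE = {(A,R), (C,R)}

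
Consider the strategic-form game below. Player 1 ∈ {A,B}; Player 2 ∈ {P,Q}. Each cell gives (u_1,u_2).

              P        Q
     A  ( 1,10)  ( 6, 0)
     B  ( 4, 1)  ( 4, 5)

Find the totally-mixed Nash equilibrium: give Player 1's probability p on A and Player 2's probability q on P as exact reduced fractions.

P1 indiff ⇒ q·1+(1-q)·6 = q·4+(1-q)·4 ⇒ q(-3) = (1-q)(-2) ⇒ q = 2/5
P2 indiff ⇒ p·10+(1-p)·1 = p·0+(1-p)·5 ⇒ p(10) = (1-p)(4) ⇒ p = 2/7

(p,q) = (2/7, 2/5)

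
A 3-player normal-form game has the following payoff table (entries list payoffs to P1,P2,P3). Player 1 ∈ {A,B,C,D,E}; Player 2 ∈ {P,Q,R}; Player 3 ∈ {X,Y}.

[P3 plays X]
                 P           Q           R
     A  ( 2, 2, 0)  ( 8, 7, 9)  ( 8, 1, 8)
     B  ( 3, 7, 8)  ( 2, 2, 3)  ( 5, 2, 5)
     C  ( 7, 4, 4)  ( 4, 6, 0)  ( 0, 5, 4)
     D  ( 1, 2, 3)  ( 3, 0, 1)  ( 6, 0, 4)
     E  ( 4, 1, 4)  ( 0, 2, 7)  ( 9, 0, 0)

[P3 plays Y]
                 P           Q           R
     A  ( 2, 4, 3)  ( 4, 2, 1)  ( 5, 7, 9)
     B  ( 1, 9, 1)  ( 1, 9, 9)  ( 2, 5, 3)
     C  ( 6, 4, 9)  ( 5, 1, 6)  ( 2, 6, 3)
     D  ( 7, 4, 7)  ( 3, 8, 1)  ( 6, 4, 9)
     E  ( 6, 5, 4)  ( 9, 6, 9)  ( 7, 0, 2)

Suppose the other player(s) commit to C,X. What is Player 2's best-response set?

argmax u_2 = {Q}

u_2(P vs C,X) = 4
u_2(Q vs C,X) = 6
u_2(R vs C,X) = 5
max payoff 6 at {Q}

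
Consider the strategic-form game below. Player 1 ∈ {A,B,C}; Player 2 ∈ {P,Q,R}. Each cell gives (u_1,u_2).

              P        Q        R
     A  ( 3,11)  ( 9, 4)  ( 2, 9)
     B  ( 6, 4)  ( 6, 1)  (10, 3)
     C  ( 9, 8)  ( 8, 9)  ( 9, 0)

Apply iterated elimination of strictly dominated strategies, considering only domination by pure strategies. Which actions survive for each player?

P2 drop R (P beats it: A:11>9 B:4>3 C:8>0)
P1 drop B (C beats it: P:9>6 Q:8>6)
P1→{A,C} P2→{P,Q}

Survivors P1:{A,C} P2:{P,Q}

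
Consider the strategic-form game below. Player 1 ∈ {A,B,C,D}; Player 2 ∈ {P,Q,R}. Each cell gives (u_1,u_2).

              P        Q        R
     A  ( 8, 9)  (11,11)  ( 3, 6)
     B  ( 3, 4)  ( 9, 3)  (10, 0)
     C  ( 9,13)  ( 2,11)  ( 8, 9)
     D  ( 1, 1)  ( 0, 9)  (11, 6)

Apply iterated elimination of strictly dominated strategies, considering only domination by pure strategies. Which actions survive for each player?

IESDS → P1:{A,C} P2:{P,Q}

P2 drop R (Q beats it: A:11>6 B:3>0 C:11>9 D:9>6)
P1 drop B (A beats it: P:8>3 Q:11>9)
P1 drop D (A beats it: P:8>1 Q:11>0)
P1→{A,C} P2→{P,Q}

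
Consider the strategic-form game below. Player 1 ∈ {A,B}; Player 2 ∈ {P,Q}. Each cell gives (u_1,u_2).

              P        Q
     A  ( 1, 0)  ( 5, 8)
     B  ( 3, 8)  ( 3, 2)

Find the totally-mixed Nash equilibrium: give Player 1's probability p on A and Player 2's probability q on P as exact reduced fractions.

p=3/7, q=1/2

P1 indiff ⇒ q·1+(1-q)·5 = q·3+(1-q)·3 ⇒ q(-2) = (1-q)(-2) ⇒ q = 1/2
P2 indiff ⇒ p·0+(1-p)·8 = p·8+(1-p)·2 ⇒ p(-8) = (1-p)(-6) ⇒ p = 3/7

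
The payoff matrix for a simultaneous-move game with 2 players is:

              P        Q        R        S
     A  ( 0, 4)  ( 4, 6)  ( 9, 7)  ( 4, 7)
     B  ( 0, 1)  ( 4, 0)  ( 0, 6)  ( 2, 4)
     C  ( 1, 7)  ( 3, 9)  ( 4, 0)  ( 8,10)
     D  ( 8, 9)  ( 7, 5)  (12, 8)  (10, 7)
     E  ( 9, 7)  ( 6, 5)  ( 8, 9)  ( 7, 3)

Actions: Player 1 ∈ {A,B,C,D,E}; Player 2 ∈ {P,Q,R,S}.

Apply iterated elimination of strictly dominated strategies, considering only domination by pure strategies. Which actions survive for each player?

Remaining: P1:{D,E} P2:{P,R}

P1 drop A (D beats it: P:8>0 Q:7>4 R:12>9 S:10>4)
P1 drop B (D beats it: P:8>0 Q:7>4 R:12>0 S:10>2)
P1 drop C (D beats it: P:8>1 Q:7>3 R:12>4 S:10>8)
P2 drop Q (P beats it: D:9>5 E:7>5)
P2 drop S (P beats it: D:9>7 E:7>3)
P1→{D,E} P2→{P,R}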